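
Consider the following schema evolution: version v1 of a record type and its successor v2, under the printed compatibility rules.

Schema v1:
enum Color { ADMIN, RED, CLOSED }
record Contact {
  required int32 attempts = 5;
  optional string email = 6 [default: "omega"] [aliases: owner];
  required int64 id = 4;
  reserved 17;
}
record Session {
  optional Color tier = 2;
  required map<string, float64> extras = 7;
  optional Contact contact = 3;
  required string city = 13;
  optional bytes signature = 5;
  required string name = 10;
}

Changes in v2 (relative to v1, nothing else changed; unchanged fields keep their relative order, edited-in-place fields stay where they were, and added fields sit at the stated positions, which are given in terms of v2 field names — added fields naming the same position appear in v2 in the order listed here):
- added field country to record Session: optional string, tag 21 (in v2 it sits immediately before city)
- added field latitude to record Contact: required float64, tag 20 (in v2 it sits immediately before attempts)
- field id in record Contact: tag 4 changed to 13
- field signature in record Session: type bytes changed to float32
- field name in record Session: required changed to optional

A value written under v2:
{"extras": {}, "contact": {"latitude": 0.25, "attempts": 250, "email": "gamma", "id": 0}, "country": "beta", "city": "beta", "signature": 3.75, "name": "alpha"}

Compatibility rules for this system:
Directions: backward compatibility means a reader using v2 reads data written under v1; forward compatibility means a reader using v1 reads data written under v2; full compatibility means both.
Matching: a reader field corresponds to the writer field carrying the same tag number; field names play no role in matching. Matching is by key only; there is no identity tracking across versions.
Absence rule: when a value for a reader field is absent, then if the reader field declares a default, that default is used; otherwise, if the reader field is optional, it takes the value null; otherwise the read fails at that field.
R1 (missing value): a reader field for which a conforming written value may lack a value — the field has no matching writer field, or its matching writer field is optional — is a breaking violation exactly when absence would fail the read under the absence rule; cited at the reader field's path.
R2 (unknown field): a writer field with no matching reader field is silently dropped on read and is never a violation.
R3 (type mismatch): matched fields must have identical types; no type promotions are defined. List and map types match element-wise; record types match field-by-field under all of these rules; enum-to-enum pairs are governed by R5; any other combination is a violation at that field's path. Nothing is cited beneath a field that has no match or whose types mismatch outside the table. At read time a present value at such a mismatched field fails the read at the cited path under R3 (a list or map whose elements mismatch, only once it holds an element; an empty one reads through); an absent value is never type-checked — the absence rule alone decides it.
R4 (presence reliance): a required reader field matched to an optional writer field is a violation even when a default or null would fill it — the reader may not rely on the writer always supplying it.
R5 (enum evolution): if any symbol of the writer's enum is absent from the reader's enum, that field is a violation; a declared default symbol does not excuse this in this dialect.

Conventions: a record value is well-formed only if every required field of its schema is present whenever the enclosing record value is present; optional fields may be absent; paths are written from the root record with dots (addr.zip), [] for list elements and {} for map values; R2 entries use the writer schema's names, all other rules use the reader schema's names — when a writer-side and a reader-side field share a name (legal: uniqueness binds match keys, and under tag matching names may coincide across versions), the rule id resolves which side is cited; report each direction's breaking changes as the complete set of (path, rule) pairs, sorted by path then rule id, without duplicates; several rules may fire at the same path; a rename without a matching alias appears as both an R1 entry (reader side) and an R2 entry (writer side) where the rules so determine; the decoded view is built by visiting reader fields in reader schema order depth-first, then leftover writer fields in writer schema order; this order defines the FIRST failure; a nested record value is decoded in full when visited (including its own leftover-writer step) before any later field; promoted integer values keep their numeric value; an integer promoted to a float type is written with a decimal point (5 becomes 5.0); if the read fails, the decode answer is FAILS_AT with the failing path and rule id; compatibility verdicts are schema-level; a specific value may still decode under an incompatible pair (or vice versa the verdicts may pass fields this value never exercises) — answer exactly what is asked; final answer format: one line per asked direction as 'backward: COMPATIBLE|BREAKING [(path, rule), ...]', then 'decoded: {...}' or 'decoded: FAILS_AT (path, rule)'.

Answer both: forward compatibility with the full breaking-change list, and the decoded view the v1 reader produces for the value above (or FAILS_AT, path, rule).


in Session below, arrows point writer -> reader
forward analysis of Session with v1 as reader and v2 as writer:
  tier: Color -> Color, writer optional; from tier
  extras: map<string, float64> -> map<string, float64>, writer required; from extras
  contact: Contact -> Contact, writer optional; from contact
  city: string -> string, writer required; from city
  signature: float32 -> bytes, writer optional; from signature
  name: string -> string, writer optional; from name
  leftover writer field: country
  contact.attempts: int32 -> int32, writer required; from contact.attempts
  contact.email: string -> string, writer optional; from contact.email
  contact.id has no writer counterpart
  leftover writer field: contact.latitude
  leftover writer field: contact.id
  violation R1 at contact.id
  violation R1 at name
  violation R4 at name
  violation R3 at signature
  => 4 violation(s): forward is BREAKING for Session
decode (reader v1):
  tier := null (missing; optional => null)
  extras := {}
  contact.attempts := 250
  contact.email := "gamma"
  read fails at contact.id under R1 (no fill)
  => FAILS_AT (contact.id, R1)
ruling out the remaining Session differences:
  added field latitude to record Contact: required float64, tag 20 (in v2 it sits immediately before attempts) -> matters only for Session's backward compatibility — outside the asked direction
  added field country to record Session: optional string, tag 21 (in v2 it sits immediately before city) -> no rule fires on it in Session's dialect; the asked verdict holds

forward: BREAKING [(contact.id, R1), (name, R1), (name, R4), (signature, R3)]; decoded: FAILS_AT (contact.id, R1)


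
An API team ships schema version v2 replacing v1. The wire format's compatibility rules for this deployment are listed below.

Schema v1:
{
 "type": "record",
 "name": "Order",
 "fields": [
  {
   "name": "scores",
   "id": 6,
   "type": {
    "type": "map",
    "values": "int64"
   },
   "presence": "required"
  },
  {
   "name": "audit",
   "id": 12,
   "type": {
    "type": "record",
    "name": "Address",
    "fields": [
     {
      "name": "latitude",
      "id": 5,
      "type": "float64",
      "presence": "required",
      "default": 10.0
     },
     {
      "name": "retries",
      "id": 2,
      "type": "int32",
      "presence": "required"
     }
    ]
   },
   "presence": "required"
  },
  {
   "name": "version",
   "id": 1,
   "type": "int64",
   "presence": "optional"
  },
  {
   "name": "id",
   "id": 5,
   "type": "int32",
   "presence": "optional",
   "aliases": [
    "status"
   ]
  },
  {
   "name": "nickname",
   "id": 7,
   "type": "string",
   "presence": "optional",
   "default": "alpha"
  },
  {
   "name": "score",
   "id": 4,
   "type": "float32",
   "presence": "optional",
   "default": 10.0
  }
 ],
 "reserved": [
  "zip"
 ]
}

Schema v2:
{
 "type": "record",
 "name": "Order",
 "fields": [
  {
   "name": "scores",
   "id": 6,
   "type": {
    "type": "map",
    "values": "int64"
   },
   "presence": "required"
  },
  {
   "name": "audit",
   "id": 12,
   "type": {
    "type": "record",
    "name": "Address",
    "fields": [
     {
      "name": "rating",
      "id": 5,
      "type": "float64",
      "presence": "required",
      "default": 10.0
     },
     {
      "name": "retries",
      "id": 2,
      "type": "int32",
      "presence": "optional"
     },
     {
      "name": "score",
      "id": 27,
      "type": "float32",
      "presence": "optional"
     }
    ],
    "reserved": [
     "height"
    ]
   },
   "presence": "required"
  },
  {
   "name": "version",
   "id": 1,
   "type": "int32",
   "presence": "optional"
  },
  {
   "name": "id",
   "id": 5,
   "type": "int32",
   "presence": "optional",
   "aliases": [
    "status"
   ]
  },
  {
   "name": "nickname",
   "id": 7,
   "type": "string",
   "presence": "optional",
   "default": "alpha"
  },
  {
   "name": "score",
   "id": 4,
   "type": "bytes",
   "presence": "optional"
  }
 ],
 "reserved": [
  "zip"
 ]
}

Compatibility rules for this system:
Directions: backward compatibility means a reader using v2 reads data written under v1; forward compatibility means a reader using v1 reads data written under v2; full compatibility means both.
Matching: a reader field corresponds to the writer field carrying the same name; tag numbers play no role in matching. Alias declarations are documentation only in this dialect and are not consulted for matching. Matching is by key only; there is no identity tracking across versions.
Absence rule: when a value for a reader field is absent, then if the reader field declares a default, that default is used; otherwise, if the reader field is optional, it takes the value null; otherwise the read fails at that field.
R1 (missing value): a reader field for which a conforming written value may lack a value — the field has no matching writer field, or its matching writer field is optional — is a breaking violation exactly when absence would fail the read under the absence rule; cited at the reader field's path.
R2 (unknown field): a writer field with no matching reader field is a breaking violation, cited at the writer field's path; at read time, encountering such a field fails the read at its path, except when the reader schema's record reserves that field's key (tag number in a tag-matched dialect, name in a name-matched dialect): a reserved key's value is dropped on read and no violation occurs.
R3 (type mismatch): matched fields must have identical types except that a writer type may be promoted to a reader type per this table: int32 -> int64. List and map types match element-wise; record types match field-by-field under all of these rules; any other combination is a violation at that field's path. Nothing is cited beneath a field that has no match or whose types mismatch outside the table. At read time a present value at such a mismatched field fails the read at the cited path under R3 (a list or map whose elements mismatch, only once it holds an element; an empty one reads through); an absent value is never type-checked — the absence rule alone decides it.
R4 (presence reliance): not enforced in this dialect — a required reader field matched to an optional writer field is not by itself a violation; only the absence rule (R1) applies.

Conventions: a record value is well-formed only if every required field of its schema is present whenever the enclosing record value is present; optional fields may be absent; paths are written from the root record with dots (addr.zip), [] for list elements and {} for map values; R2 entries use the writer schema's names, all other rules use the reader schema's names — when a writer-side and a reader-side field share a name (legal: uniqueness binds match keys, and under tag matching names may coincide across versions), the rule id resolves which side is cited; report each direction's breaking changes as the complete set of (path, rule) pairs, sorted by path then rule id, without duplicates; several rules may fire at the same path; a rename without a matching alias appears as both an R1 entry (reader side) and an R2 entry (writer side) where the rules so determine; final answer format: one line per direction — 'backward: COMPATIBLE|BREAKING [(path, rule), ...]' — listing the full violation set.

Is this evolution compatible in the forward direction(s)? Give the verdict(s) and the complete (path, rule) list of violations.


forward: BREAKING [(audit.rating, R2), (audit.retries, R1), (audit.score, R2), (score, R3)]

each type pair in Order: writer, then reader
checking forward for Order: reader v1 against writer v2:
  scores: paired with writer scores (map<string, int64> -> map<string, int64>; writer required)
  audit: paired with writer audit (Address -> Address; writer required)
  version: paired with writer version (int32 -> int64; writer optional)
  id: paired with writer id (int32 -> int32; writer optional)
  nickname: paired with writer nickname (string -> string; writer optional)
  score: paired with writer score (bytes -> float32; writer optional)
  audit.latitude has no writer counterpart
  audit.retries: paired with writer audit.retries (int32 -> int32; writer optional)
  writer audit.rating: unknown to reader
  writer audit.score: unknown to reader
  R2 fires at audit.rating
  R1 fires at audit.retries
  R2 fires at audit.score
  R3 fires at score
  => 4 violation(s): forward is BREAKING for Order
diffs on Order not affecting the asked answer:
  field version in record Order: type int64 changed to int32 -> fires only in the backward direction of Order, which is not asked here


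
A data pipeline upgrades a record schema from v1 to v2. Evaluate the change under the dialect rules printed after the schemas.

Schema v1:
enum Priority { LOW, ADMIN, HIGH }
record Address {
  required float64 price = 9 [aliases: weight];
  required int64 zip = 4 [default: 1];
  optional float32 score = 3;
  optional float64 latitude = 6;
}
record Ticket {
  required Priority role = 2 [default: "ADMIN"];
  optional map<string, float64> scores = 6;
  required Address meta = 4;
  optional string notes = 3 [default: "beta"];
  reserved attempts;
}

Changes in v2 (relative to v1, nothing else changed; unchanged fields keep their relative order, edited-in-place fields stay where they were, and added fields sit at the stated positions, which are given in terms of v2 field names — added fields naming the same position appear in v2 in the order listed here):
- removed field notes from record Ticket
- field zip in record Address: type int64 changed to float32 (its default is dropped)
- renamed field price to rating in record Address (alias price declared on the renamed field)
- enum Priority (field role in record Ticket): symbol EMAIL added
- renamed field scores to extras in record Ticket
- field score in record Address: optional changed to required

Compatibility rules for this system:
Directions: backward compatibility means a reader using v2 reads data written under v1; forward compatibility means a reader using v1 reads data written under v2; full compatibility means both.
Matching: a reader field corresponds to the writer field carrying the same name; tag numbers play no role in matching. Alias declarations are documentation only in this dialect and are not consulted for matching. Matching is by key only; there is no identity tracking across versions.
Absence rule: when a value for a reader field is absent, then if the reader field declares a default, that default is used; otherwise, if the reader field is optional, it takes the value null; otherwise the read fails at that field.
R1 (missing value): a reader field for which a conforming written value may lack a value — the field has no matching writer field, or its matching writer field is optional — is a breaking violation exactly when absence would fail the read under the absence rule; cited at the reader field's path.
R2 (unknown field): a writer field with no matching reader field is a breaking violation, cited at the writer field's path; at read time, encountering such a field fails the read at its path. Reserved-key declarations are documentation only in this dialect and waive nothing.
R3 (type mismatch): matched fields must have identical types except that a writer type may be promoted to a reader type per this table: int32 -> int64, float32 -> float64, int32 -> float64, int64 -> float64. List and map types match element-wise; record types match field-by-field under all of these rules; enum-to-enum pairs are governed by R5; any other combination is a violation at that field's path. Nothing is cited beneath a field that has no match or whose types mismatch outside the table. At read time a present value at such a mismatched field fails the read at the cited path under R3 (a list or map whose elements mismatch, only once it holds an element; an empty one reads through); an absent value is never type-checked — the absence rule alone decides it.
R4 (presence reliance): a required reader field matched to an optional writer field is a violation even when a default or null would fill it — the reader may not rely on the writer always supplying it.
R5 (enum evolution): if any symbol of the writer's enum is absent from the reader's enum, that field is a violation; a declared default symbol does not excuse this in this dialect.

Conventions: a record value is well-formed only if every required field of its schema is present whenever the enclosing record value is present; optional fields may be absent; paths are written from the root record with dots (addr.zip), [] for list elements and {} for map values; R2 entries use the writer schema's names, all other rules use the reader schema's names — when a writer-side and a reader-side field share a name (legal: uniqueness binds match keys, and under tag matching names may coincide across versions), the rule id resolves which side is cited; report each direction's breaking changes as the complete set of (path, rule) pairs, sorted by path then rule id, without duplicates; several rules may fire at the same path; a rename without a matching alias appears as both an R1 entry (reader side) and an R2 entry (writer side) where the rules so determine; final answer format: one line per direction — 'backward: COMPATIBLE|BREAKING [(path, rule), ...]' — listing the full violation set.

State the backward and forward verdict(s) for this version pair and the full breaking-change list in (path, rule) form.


backward: BREAKING [(meta.price, R2), (meta.rating, R1), (meta.score, R1), (meta.score, R4), (meta.zip, R3), (notes, R2), (scores, R2)]; forward: BREAKING [(extras, R2), (meta.price, R1), (meta.rating, R2), (meta.zip, R3), (role, R5)]

the writer's type comes first in each Ticket pair
checking backward for Ticket: reader v2 against writer v1:
  writer required, Priority -> Priority: reader role maps from writer role
  no writer field matches reader extras
  writer required, Address -> Address: reader meta maps from writer meta
  scores (writer side), unknown to reader
  notes (writer side), unknown to reader
  no writer field matches reader meta.rating
  writer required, int64 -> float32: reader meta.zip maps from writer meta.zip
  writer optional, float32 -> float32: reader meta.score maps from writer meta.score
  writer optional, float64 -> float64: reader meta.latitude maps from writer meta.latitude
  meta.price (writer side), unknown to reader
  violation R2 at meta.price
  violation R1 at meta.rating
  violation R1 at meta.score
  violation R4 at meta.score
  violation R3 at meta.zip
  violation R2 at notes
  violation R2 at scores
  => backward: BREAKING (7)
checking forward for Ticket: reader v1 against writer v2:
  writer required, Priority -> Priority: reader role maps from writer role
  no writer field matches reader scores
  writer required, Address -> Address: reader meta maps from writer meta
  no writer field matches reader notes
  extras (writer side), unknown to reader
  no writer field matches reader meta.price
  writer required, float32 -> int64: reader meta.zip maps from writer meta.zip
  writer required, float32 -> float32: reader meta.score maps from writer meta.score
  writer optional, float64 -> float64: reader meta.latitude maps from writer meta.latitude
  meta.rating (writer side), unknown to reader
  violation R2 at extras
  violation R1 at meta.price
  violation R2 at meta.rating
  violation R3 at meta.zip
  violation R5 at role
  => forward: BREAKING (5)


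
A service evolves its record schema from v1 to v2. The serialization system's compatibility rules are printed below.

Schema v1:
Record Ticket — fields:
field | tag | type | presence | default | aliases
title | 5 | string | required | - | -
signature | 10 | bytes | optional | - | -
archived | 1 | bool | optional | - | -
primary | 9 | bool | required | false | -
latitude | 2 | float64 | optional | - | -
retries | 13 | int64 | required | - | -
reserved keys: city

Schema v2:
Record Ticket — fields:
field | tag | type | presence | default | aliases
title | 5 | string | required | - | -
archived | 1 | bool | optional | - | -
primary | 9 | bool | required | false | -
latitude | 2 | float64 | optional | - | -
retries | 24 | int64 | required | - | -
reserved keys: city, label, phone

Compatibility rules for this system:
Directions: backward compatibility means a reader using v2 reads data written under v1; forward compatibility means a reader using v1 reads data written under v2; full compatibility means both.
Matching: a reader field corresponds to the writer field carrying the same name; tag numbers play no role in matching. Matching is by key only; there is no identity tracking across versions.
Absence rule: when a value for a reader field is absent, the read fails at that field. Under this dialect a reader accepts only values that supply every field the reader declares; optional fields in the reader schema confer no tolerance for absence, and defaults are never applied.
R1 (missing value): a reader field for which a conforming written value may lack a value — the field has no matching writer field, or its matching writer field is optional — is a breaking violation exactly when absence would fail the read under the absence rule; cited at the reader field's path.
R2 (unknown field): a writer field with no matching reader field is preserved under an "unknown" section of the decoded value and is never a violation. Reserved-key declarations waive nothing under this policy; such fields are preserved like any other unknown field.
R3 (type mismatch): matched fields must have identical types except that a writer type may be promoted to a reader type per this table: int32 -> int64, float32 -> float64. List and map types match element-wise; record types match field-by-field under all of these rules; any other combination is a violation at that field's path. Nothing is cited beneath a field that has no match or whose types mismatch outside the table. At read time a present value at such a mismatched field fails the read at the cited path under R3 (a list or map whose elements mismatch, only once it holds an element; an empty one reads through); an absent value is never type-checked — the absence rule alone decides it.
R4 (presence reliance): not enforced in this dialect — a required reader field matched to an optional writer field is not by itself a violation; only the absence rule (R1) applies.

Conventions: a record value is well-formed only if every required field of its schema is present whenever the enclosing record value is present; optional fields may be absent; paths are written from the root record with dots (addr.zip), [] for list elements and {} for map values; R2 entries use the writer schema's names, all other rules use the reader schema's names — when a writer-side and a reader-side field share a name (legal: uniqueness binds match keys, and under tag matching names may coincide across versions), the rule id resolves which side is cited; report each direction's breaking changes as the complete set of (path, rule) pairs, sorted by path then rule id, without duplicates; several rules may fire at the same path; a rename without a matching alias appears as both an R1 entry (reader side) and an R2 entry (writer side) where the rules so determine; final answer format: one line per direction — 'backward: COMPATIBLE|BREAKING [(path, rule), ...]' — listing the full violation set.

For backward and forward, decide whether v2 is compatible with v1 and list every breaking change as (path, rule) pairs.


backward: BREAKING [(archived, R1), (latitude, R1)]; forward: BREAKING [(archived, R1), (latitude, R1), (signature, R1)]

arrows below run writer -> reader for Ticket
checking backward for Ticket: reader v2 against writer v1:
  title <- title (string -> string, writer required)
  archived <- archived (bool -> bool, writer optional)
  primary <- primary (bool -> bool, writer required)
  latitude <- latitude (float64 -> float64, writer optional)
  retries <- retries (int64 -> int64, writer required)
  leftover writer field: signature
  rule R1 violated at archived
  rule R1 violated at latitude
  => backward verdict for Ticket: BREAKING, 2 violation(s)
checking forward for Ticket: reader v1 against writer v2:
  title <- title (string -> string, writer required)
  signature: no writer match
  archived <- archived (bool -> bool, writer optional)
  primary <- primary (bool -> bool, writer required)
  latitude <- latitude (float64 -> float64, writer optional)
  retries <- retries (int64 -> int64, writer required)
  rule R1 violated at archived
  rule R1 violated at latitude
  rule R1 violated at signature
  => forward verdict for Ticket: BREAKING, 3 violation(s)


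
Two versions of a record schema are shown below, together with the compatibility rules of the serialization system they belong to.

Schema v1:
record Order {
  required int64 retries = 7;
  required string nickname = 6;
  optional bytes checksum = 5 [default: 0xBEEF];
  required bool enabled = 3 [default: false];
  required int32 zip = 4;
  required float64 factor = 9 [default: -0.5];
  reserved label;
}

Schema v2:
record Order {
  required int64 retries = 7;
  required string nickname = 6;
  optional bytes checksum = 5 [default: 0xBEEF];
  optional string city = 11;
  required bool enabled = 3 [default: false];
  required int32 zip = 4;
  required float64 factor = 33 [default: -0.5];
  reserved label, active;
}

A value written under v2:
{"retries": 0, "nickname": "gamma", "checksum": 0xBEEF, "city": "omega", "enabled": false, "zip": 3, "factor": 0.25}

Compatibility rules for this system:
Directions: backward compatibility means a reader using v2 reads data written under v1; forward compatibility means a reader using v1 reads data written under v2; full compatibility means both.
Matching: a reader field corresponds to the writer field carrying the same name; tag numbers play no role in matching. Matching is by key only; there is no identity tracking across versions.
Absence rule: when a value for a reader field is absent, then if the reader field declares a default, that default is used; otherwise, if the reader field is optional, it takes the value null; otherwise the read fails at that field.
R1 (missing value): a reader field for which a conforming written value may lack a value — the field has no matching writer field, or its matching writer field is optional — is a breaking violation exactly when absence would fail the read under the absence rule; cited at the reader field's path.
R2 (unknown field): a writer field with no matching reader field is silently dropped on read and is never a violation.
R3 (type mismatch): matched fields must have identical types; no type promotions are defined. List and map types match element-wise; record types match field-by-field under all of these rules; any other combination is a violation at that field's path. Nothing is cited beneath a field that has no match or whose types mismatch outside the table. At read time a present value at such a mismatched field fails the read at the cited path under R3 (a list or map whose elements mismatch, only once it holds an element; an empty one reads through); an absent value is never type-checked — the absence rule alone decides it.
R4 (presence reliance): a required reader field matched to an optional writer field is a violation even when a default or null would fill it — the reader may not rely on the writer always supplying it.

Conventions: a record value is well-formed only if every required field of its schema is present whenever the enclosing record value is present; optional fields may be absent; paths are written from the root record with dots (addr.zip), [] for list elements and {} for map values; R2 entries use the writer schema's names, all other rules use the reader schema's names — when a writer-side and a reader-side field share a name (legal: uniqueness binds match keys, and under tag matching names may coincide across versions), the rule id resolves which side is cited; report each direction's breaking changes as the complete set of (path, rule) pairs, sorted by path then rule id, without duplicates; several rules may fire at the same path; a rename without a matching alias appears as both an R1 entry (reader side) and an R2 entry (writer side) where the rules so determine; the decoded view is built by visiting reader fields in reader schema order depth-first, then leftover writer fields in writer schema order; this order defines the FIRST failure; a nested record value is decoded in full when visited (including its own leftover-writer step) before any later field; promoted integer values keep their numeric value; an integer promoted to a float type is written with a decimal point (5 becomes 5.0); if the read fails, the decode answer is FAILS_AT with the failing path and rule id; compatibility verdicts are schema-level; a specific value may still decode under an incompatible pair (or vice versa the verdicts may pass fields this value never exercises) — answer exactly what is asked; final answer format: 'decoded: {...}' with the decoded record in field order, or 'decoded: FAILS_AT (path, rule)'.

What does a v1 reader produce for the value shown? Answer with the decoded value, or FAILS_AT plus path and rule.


arrows below run writer -> reader for Order
migrating the Order value to v1:
  retries := 0
  nickname := "gamma"
  checksum := 0xBEEF
  enabled := false
  zip := 3
  factor := 0.25
  writer city: unmatched, discarded
  => decoded: {"retries": 0, "nickname": "gamma", "checksum": 0xBEEF, "enabled": false, "zip": 3, "factor": 0.25}
the other Order changes do not affect what is asked:
  field factor in record Order: tag 9 changed to 33 -> inert under this dialect — no rule fires on Order and the result does not move
  added field city to record Order: optional string, tag 11 (in v2 it sits immediately before enabled) -> inert under this dialect — no rule fires on Order and the result does not move

decoded: {"retries": 0, "nickname": "gamma", "checksum": 0xBEEF, "enabled": false, "zip": 3, "factor": 0.25}


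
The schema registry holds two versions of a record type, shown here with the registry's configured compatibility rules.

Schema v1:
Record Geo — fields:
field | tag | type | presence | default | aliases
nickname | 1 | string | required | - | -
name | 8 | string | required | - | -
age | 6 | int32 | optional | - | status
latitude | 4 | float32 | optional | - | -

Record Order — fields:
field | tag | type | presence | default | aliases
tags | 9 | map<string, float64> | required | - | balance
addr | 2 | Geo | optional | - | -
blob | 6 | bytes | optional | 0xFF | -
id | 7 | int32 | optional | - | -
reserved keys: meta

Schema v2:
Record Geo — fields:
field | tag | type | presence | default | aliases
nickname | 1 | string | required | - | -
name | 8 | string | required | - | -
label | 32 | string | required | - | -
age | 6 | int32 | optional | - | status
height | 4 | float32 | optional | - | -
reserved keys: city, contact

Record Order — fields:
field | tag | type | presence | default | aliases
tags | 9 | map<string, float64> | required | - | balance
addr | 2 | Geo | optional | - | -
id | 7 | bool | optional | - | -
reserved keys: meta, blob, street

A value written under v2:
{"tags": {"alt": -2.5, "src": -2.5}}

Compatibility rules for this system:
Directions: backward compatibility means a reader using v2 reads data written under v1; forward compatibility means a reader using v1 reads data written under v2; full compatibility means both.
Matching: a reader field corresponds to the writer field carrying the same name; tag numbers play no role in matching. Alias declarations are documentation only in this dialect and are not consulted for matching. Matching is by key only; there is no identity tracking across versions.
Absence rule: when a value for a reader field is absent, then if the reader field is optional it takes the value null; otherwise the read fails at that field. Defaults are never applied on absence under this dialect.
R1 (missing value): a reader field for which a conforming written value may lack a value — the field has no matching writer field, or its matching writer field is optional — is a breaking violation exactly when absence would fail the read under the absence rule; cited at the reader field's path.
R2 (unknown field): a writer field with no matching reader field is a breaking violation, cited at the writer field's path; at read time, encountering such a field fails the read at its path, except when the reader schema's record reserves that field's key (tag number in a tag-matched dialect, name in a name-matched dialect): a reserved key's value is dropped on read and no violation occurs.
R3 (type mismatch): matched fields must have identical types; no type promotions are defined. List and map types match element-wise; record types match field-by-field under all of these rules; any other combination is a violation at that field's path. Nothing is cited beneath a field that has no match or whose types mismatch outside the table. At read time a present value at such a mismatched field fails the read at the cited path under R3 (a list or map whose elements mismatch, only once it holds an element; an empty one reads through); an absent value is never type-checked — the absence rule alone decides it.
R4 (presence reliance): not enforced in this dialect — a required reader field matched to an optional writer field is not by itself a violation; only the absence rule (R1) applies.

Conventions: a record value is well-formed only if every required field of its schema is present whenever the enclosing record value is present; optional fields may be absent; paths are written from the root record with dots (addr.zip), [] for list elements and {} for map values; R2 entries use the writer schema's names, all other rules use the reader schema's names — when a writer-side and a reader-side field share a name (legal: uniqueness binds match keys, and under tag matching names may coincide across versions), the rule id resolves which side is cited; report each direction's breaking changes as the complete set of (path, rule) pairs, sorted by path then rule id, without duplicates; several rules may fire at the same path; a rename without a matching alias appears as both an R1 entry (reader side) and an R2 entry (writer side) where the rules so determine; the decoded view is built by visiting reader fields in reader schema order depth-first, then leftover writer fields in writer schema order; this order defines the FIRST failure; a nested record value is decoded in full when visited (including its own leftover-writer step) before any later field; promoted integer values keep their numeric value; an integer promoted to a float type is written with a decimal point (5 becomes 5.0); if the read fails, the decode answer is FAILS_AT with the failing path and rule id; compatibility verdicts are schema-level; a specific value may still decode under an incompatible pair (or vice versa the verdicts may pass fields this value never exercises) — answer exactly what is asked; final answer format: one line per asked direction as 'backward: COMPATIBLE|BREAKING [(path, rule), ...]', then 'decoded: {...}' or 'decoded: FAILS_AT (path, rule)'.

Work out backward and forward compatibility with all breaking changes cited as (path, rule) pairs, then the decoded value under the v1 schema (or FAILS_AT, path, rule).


the writer's type comes first in each Order pair
backward analysis of Order with v2 as reader and v1 as writer:
  tags: map<string, float64> -> map<string, float64>, writer required; from tags
  addr: Geo -> Geo, writer optional; from addr
  id: int32 -> bool, writer optional; from id
  writer field blob has no reader counterpart
  addr.nickname: string -> string, writer required; from addr.nickname
  addr.name: string -> string, writer required; from addr.name
  addr.label has no writer counterpart
  addr.age: int32 -> int32, writer optional; from addr.age
  addr.height has no writer counterpart
  writer field addr.latitude has no reader counterpart
  breaking: (addr.label, R1)
  breaking: (addr.latitude, R2)
  breaking: (id, R3)
  backward on Order therefore BREAKING (3)
forward analysis of Order with v1 as reader and v2 as writer:
  tags: map<string, float64> -> map<string, float64>, writer required; from tags
  addr: Geo -> Geo, writer optional; from addr
  blob has no writer counterpart
  id: bool -> int32, writer optional; from id
  addr.nickname: string -> string, writer required; from addr.nickname
  addr.name: string -> string, writer required; from addr.name
  addr.age: int32 -> int32, writer optional; from addr.age
  addr.latitude has no writer counterpart
  writer field addr.label has no reader counterpart
  writer field addr.height has no reader counterpart
  breaking: (addr.height, R2)
  breaking: (addr.label, R2)
  breaking: (id, R3)
  forward on Order therefore BREAKING (3)
decoding the Order value with the v1 reader:
  tags := {"alt": -2.5, "src": -2.5}
  addr := null (not supplied -> null)
  blob := null (not supplied -> null)
  id := null (not supplied -> null)
  => decoded: {"tags": {"alt": -2.5, "src": -2.5}, "addr": null, "blob": null, "id": null}

backward: BREAKING [(addr.label, R1), (addr.latitude, R2), (id, R3)]; forward: BREAKING [(addr.height, R2), (addr.label, R2), (id, R3)]; decoded: {"tags": {"alt": -2.5, "src": -2.5}, "addr": null, "blob": null, "id": null}


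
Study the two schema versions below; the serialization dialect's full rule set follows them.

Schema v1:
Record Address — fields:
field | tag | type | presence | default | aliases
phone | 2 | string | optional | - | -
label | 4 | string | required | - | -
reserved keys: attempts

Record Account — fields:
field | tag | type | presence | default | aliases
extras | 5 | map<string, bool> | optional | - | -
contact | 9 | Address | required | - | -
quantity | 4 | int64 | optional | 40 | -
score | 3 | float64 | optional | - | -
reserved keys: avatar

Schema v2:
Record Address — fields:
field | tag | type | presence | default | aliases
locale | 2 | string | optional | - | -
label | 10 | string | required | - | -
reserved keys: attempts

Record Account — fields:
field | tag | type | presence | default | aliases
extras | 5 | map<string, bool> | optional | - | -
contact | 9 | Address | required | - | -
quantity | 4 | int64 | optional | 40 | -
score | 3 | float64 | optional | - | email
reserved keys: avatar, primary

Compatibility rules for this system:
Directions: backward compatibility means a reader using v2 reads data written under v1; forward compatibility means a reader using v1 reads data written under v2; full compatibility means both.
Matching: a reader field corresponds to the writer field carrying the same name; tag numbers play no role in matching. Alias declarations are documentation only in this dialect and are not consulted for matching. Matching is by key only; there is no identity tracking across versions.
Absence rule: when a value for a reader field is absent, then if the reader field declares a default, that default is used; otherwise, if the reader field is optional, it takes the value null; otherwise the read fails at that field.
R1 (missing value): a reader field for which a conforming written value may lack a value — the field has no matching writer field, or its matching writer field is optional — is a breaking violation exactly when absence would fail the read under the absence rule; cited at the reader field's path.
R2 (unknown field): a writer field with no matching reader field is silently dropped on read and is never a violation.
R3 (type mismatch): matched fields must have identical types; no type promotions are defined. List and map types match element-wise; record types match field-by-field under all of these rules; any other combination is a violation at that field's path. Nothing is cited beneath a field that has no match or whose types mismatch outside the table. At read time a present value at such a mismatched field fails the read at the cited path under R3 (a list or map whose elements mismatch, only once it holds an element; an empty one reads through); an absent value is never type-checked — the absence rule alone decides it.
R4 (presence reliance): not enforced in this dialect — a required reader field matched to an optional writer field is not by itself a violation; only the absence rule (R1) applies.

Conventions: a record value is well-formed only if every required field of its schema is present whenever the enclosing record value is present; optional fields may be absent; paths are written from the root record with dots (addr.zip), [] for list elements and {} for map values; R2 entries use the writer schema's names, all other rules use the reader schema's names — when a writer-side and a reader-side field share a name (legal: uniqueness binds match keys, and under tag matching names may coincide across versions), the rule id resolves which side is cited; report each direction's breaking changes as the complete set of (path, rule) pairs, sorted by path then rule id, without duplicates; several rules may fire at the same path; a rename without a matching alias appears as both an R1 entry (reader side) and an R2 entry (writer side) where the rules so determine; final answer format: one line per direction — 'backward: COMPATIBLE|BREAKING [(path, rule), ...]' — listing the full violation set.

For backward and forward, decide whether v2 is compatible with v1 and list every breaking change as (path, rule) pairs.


backward: COMPATIBLE []; forward: COMPATIBLE []

in Account below, arrows point writer -> reader
backward analysis of Account with v2 as reader and v1 as writer:
  writer optional, map<string, bool> -> map<string, bool>: reader extras maps from writer extras
  writer required, Address -> Address: reader contact maps from writer contact
  writer optional, int64 -> int64: reader quantity maps from writer quantity
  writer optional, float64 -> float64: reader score maps from writer score
  no writer field matches reader contact.locale
  writer required, string -> string: reader contact.label maps from writer contact.label
  contact.phone (writer side), unknown to reader
  nothing fires on Account: backward is COMPATIBLE
forward analysis of Account with v1 as reader and v2 as writer:
  writer optional, map<string, bool> -> map<string, bool>: reader extras maps from writer extras
  writer required, Address -> Address: reader contact maps from writer contact
  writer optional, int64 -> int64: reader quantity maps from writer quantity
  writer optional, float64 -> float64: reader score maps from writer score
  no writer field matches reader contact.phone
  writer required, string -> string: reader contact.label maps from writer contact.label
  contact.locale (writer side), unknown to reader
  nothing fires on Account: forward is COMPATIBLE
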